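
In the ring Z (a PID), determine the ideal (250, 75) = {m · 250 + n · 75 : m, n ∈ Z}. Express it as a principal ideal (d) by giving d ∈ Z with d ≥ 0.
(250, 75) = (25); d = 25

In the PID Z, (a, b) is generated by gcd(a, b). Compute gcd(250, 75) with the extended Euclidean algorithm, tracking rows (r, s, t) with s·250 + t·75 = r:
  row A: (250, 1, 0)   [1·250 + 0·75 = 250]
  row B: (75, 0, 1)   [0·250 + 1·75 = 75]
  250 = 3·75 + 25   → row C = row A − 3·row B = (25, 1, −3)   [check: 1·250 − 3·75 = 25]
  75 = 3·25 + 0   → remainder 0, stop. gcd = 25 (last nonzero row C).
So gcd(250, 75) = 25, with Bézout identity 1·250 − 3·75 = 25. Containment (⊇): the Bézout identity exhibits 25 as an element of (250, 75), giving (25) ⊆ (250, 75). Containment (⊆): since 25 | 250 and 25 | 75 (250 = 25·10, 75 = 25·3), every Z-linear combination of 250 and 75 is divisible by 25, so (250, 75) ⊆ (25). Therefore (250, 75) = (25), d = 25.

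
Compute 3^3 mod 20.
Use repeated squaring. Binary(3) = 11. Walk through the bits of the exponent 3 left-to-right: at each bit after the leading one, square the running value, then multiply by 3 if the bit is 1 (always reducing mod 20):
  bit 1 = 1 (leading): start with 3.
  bit 2 = 1: square 3^2 = 9; bit is 1, so multiply 9·3 = 27 ≡ 7 (mod 20).
Final value: 3^3 ≡ 7 (mod 20).

Final answer: 7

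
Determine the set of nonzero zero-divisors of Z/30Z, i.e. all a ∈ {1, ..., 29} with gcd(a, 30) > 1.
nonzero zero-divisors of Z/30Z = {2, 3, 4, 5, 6, 8, 9, 10, 12, 14, 15, 16, 18, 20, 21, 22, 24, 25, 26, 27, 28}

An element a ∈ Z/30Z (with a ≠ 0) is a zero-divisor iff gcd(a, 30) > 1 (because a is a unit precisely when gcd(a, n) = 1, and in Z/nZ every nonzero, non-unit element is a zero-divisor). Scan a = 1, ..., 29 and keep those with gcd(a, 30) > 1:
  gcd(2, 30) = 2, gcd(3, 30) = 3, gcd(4, 30) = 2, gcd(5, 30) = 5, gcd(6, 30) = 6, gcd(8, 30) = 2, gcd(9, 30) = 3, gcd(10, 30) = 10, gcd(12, 30) = 6, gcd(14, 30) = 2, gcd(15, 30) = 15, gcd(16, 30) = 2, gcd(18, 30) = 6, gcd(20, 30) = 10, gcd(21, 30) = 3, gcd(22, 30) = 2, gcd(24, 30) = 6, gcd(25, 30) = 5, gcd(26, 30) = 2, gcd(27, 30) = 3, gcd(28, 30) = 2.
All other a ∈ {1, ..., 29} have gcd(a, 30) = 1 and are units. So the nonzero zero-divisors are exactly the 21 values of a appearing in this scan.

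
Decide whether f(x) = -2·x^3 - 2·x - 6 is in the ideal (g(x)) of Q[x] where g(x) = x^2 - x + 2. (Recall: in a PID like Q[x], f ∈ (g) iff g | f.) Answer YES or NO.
In Q[x] the ideal (g) consists of all multiples of g, so f ∈ (g) iff g | f, i.e. iff the remainder of f on division by g is 0. Divide f by g (g is monic, so eliminate the leading term of the running remainder at each step):
  leading term -2·x^3: subtract (-2·x)·g(x) = -2·x^3 + 2·x^2 - 4·x, leaving -2·x^2 + 2·x - 6
  leading term -2·x^2: subtract (-2)·g(x) = -2·x^2 + 2·x - 4, leaving -2
The remainder r(x) = -2 ≠ 0 (and deg r < deg g), so g ∤ f, i.e. f ∉ (g).

Final answer: NO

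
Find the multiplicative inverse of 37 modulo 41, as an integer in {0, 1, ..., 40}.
37^(−1) ≡ 10 (mod 41)

Apply the extended Euclidean algorithm to (41, 37), tracking rows (r, s, t) with s·41 + t·37 = r. Each division r_prev = q·r_cur + r_new produces the new row as (previous row) − q·(current row):
  row A: (41, 1, 0)   [1·41 + 0·37 = 41]
  row B: (37, 0, 1)   [0·41 + 1·37 = 37]
  41 = 1·37 + 4   → row C = row A − 1·row B = (4, 1, −1)   [check: 1·41 − 1·37 = 4]
  37 = 9·4 + 1   → row D = row B − 9·row C = (1, −9, 10)   [check: −9·41 + 10·37 = 1]
  4 = 4·1 + 0   → remainder 0, stop. gcd = 1 (last nonzero row D).
The gcd is 1, so 37 is invertible mod 41. The last nonzero row gives −9·41 + 10·37 = 1, so t = 10. So 37^(−1) ≡ 10 (mod 41). Verify: 37 · 10 = 370 ≡ 1 (mod 41). ✓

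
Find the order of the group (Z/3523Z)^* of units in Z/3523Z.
|(Z/3523Z)^*| = 3240

(Z/3523Z)^* consists of the classes a with gcd(a, 3523) = 1, so its order is φ(3523). φ is multiplicative, with φ(p^e) = p^e − p^(e−1). Factorise 3523 = 13 · 271. Then
  φ(3523) = (13 − 1) · (271 − 1) = 12 · 270 = 3240.
Thus |(Z/3523Z)^*| = 3240.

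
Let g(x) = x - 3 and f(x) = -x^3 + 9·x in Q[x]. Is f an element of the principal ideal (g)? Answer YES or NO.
In Q[x] the ideal (g) consists of all multiples of g, so f ∈ (g) iff g | f, i.e. iff the remainder of f on division by g is 0. Divide f by g (g is monic, so eliminate the leading term of the running remainder at each step):
  leading term -x^3: subtract (-x^2)·g(x) = -x^3 + 3·x^2, leaving -3·x^2 + 9·x
  leading term -3·x^2: subtract (-3·x)·g(x) = -3·x^2 + 9·x, leaving 0
The remainder is 0, so f(x) = g(x) · h(x) with h(x) = -x^2 - 3·x. Hence g | f, i.e. f ∈ (g).

Final answer: YES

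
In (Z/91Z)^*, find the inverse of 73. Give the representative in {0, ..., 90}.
73^(−1) ≡ 5 (mod 91)

Apply the extended Euclidean algorithm to (91, 73), tracking rows (r, s, t) with s·91 + t·73 = r. Each division r_prev = q·r_cur + r_new produces the new row as (previous row) − q·(current row):
  row A: (91, 1, 0)   [1·91 + 0·73 = 91]
  row B: (73, 0, 1)   [0·91 + 1·73 = 73]
  91 = 1·73 + 18   → row C = row A − 1·row B = (18, 1, −1)   [check: 1·91 − 1·73 = 18]
  73 = 4·18 + 1   → row D = row B − 4·row C = (1, −4, 5)   [check: −4·91 + 5·73 = 1]
  18 = 18·1 + 0   → remainder 0, stop. gcd = 1 (last nonzero row D).
The gcd is 1, so 73 is invertible mod 91. The last nonzero row gives −4·91 + 5·73 = 1, so t = 5. So 73^(−1) ≡ 5 (mod 91). Verify: 73 · 5 = 365 ≡ 1 (mod 91). ✓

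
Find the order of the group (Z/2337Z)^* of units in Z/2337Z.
|(Z/2337Z)^*| = 1440

(Z/2337Z)^* consists of the classes a with gcd(a, 2337) = 1, so its order is φ(2337). φ is multiplicative, with φ(p^e) = p^e − p^(e−1). Factorise 2337 = 3 · 19 · 41. Then
  φ(2337) = (3 − 1) · (19 − 1) · (41 − 1) = 2 · 18 · 40 = 1440.
Thus |(Z/2337Z)^*| = 1440.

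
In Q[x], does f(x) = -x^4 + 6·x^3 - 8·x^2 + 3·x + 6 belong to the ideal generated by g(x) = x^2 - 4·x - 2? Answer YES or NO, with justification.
In Q[x] the ideal (g) consists of all multiples of g, so f ∈ (g) iff g | f, i.e. iff the remainder of f on division by g is 0. Divide f by g (g is monic, so eliminate the leading term of the running remainder at each step):
  leading term -x^4: subtract (-x^2)·g(x) = -x^4 + 4·x^3 + 2·x^2, leaving 2·x^3 - 10·x^2 + 3·x + 6
  leading term 2·x^3: subtract (2·x)·g(x) = 2·x^3 - 8·x^2 - 4·x, leaving -2·x^2 + 7·x + 6
  leading term -2·x^2: subtract (-2)·g(x) = -2·x^2 + 8·x + 4, leaving 2 - x
The remainder r(x) = 2 - x ≠ 0 (and deg r < deg g), so g ∤ f, i.e. f ∉ (g).

Final answer: NO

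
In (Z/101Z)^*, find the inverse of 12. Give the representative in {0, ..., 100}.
12^(−1) ≡ 59 (mod 101)

Apply the extended Euclidean algorithm to (101, 12), tracking rows (r, s, t) with s·101 + t·12 = r. Each division r_prev = q·r_cur + r_new produces the new row as (previous row) − q·(current row):
  row A: (101, 1, 0)   [1·101 + 0·12 = 101]
  row B: (12, 0, 1)   [0·101 + 1·12 = 12]
  101 = 8·12 + 5   → row C = row A − 8·row B = (5, 1, −8)   [check: 1·101 − 8·12 = 5]
  12 = 2·5 + 2   → row D = row B − 2·row C = (2, −2, 17)   [check: −2·101 + 17·12 = 2]
  5 = 2·2 + 1   → row E = row C − 2·row D = (1, 5, −42)   [check: 5·101 − 42·12 = 1]
  2 = 2·1 + 0   → remainder 0, stop. gcd = 1 (last nonzero row E).
The gcd is 1, so 12 is invertible mod 101. The last nonzero row gives 5·101 − 42·12 = 1, so t = −42. So 12^(−1) ≡ −42 ≡ 59 (mod 101). Verify: 12 · 59 = 708 ≡ 1 (mod 101). ✓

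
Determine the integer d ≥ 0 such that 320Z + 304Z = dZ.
(320, 304) = (16); d = 16

In the PID Z, (a, b) is generated by gcd(a, b). Compute gcd(320, 304) with the extended Euclidean algorithm, tracking rows (r, s, t) with s·320 + t·304 = r:
  row A: (320, 1, 0)   [1·320 + 0·304 = 320]
  row B: (304, 0, 1)   [0·320 + 1·304 = 304]
  320 = 1·304 + 16   → row C = row A − 1·row B = (16, 1, −1)   [check: 1·320 − 1·304 = 16]
  304 = 19·16 + 0   → remainder 0, stop. gcd = 16 (last nonzero row C).
So gcd(320, 304) = 16, with Bézout identity 1·320 − 1·304 = 16. Containment (⊇): the Bézout identity exhibits 16 as an element of (320, 304), giving (16) ⊆ (320, 304). Containment (⊆): since 16 | 320 and 16 | 304 (320 = 16·20, 304 = 16·19), every Z-linear combination of 320 and 304 is divisible by 16, so (320, 304) ⊆ (16). Therefore (320, 304) = (16), d = 16.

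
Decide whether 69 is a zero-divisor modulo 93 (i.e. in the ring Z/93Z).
gcd(69, 93) = 3 > 1, so 69 is not a unit in Z/93Z. In Z/nZ every nonzero non-unit is a zero-divisor: explicitly, take b = 93/gcd = 31 ≠ 0 (mod 93); then 69·31 = 2139 = 23·93, i.e. 69·31 ≡ 0 (mod 93). So 69 is a zero-divisor.

Final answer: YES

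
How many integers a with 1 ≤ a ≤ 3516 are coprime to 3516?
1168

The number of a ∈ {1, ..., 3516} with gcd(a, 3516) = 1 is by definition Euler's totient φ(3516). φ is multiplicative, with φ(p^e) = p^e − p^(e−1). Factorise 3516 = 2^2 · 3 · 293. Then
  φ(3516) = (2^2 − 2^1) · (3 − 1) · (293 − 1) = 2 · 2 · 292 = 1168.
So there are 1168 such integers.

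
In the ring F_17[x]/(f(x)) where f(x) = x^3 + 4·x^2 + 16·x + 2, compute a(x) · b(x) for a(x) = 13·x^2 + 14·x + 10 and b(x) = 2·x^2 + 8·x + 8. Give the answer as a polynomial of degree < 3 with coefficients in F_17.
Multiply as integer polynomials: a · b = 26·x^4 + 132·x^3 + 236·x^2 + 192·x + 80. Reducing coefficients mod 17: a · b ≡ 9·x^4 + 13·x^3 + 15·x^2 + 5·x + 12. Now divide by f(x) = x^3 + 4·x^2 + 16·x + 2 in F_17[x], eliminating the leading term at each step:
  leading term 9·x^4: subtract (9·x)·f(x) = 9·x^4 + 2·x^3 + 8·x^2 + x, leaving 11·x^3 + 7·x^2 + 4·x + 12 (coefficients mod 17)
  leading term 11·x^3: subtract (11)·f(x) = 11·x^3 + 10·x^2 + 6·x + 5, leaving 14·x^2 + 15·x + 7 (coefficients mod 17)
The degree is now < 3, so this is the remainder. Hence a · b ≡ 14·x^2 + 15·x + 7 in F_17[x]/(f).

Final answer: a · b ≡ 14·x^2 + 15·x + 7 (mod f(x))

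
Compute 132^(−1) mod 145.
132^(−1) ≡ 78 (mod 145)

Apply the extended Euclidean algorithm to (145, 132), tracking rows (r, s, t) with s·145 + t·132 = r. Each division r_prev = q·r_cur + r_new produces the new row as (previous row) − q·(current row):
  row A: (145, 1, 0)   [1·145 + 0·132 = 145]
  row B: (132, 0, 1)   [0·145 + 1·132 = 132]
  145 = 1·132 + 13   → row C = row A − 1·row B = (13, 1, −1)   [check: 1·145 − 1·132 = 13]
  132 = 10·13 + 2   → row D = row B − 10·row C = (2, −10, 11)   [check: −10·145 + 11·132 = 2]
  13 = 6·2 + 1   → row E = row C − 6·row D = (1, 61, −67)   [check: 61·145 − 67·132 = 1]
  2 = 2·1 + 0   → remainder 0, stop. gcd = 1 (last nonzero row E).
The gcd is 1, so 132 is invertible mod 145. The last nonzero row gives 61·145 − 67·132 = 1, so t = −67. So 132^(−1) ≡ −67 ≡ 78 (mod 145). Verify: 132 · 78 = 10296 ≡ 1 (mod 145). ✓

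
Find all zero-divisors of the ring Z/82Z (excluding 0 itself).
nonzero zero-divisors of Z/82Z = {2, 4, 6, 8, 10, 12, 14, 16, 18, 20, 22, 24, 26, 28, 30, 32, 34, 36, 38, 40, 41, 42, 44, 46, 48, 50, 52, 54, 56, 58, 60, 62, 64, 66, 68, 70, 72, 74, 76, 78, 80}

An element a ∈ Z/82Z (with a ≠ 0) is a zero-divisor iff gcd(a, 82) > 1 (because a is a unit precisely when gcd(a, n) = 1, and in Z/nZ every nonzero, non-unit element is a zero-divisor). Scan a = 1, ..., 81 and keep those with gcd(a, 82) > 1:
  gcd(2, 82) = 2, gcd(4, 82) = 2, gcd(6, 82) = 2, gcd(8, 82) = 2, gcd(10, 82) = 2, gcd(12, 82) = 2, gcd(14, 82) = 2, gcd(16, 82) = 2, gcd(18, 82) = 2, gcd(20, 82) = 2, gcd(22, 82) = 2, gcd(24, 82) = 2, gcd(26, 82) = 2, gcd(28, 82) = 2, gcd(30, 82) = 2, gcd(32, 82) = 2, gcd(34, 82) = 2, gcd(36, 82) = 2, gcd(38, 82) = 2, gcd(40, 82) = 2, gcd(41, 82) = 41, gcd(42, 82) = 2, gcd(44, 82) = 2, gcd(46, 82) = 2, gcd(48, 82) = 2, gcd(50, 82) = 2, gcd(52, 82) = 2, gcd(54, 82) = 2, gcd(56, 82) = 2, gcd(58, 82) = 2, gcd(60, 82) = 2, gcd(62, 82) = 2, gcd(64, 82) = 2, gcd(66, 82) = 2, gcd(68, 82) = 2, gcd(70, 82) = 2, gcd(72, 82) = 2, gcd(74, 82) = 2, gcd(76, 82) = 2, gcd(78, 82) = 2, gcd(80, 82) = 2.
All other a ∈ {1, ..., 81} have gcd(a, 82) = 1 and are units. So the nonzero zero-divisors are exactly the 41 values of a appearing in this scan.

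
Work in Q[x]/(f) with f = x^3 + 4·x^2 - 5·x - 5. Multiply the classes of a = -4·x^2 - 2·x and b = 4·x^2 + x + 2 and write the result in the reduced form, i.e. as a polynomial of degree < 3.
First multiply in Q[x] without reducing: a · b = -16·x^4 - 12·x^3 - 10·x^2 - 4·x. Now divide by f(x) = x^3 + 4·x^2 - 5·x - 5, eliminating the leading term at each step:
  leading term -16·x^4: subtract (-16·x)·f(x) = -16·x^4 - 64·x^3 + 80·x^2 + 80·x, leaving 52·x^3 - 90·x^2 - 84·x
  leading term 52·x^3: subtract (52)·f(x) = 52·x^3 + 208·x^2 - 260·x - 260, leaving -298·x^2 + 176·x + 260
The degree is now < 3, so this is the remainder. Hence a · b ≡ -298·x^2 + 176·x + 260 in Q[x]/(f).

Final answer: a · b ≡ -298·x^2 + 176·x + 260 (mod f(x))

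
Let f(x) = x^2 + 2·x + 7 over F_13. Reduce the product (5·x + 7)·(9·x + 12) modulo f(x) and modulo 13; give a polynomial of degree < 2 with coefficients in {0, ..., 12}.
a · b ≡ 7·x + 3 (mod f(x))

Multiply as integer polynomials: a · b = 45·x^2 + 123·x + 84. Reducing coefficients mod 13: a · b ≡ 6·x^2 + 6·x + 6. Now divide by f(x) = x^2 + 2·x + 7 in F_13[x], eliminating the leading term at each step:
  leading term 6·x^2: subtract (6)·f(x) = 6·x^2 + 12·x + 3, leaving 7·x + 3 (coefficients mod 13)
The degree is now < 2, so this is the remainder. Hence a · b ≡ 7·x + 3 in F_13[x]/(f).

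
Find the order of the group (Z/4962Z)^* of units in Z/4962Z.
|(Z/4962Z)^*| = 1652

(Z/4962Z)^* consists of the classes a with gcd(a, 4962) = 1, so its order is φ(4962). φ is multiplicative, with φ(p^e) = p^e − p^(e−1). Factorise 4962 = 2 · 3 · 827. Then
  φ(4962) = (2 − 1) · (3 − 1) · (827 − 1) = 1 · 2 · 826 = 1652.
Thus |(Z/4962Z)^*| = 1652.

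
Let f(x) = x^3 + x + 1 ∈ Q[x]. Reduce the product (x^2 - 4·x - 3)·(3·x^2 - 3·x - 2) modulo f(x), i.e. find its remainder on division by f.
First multiply in Q[x] without reducing: a · b = 3·x^4 - 15·x^3 + x^2 + 17·x + 6. Now divide by f(x) = x^3 + x + 1, eliminating the leading term at each step:
  leading term 3·x^4: subtract (3·x)·f(x) = 3·x^4 + 3·x^2 + 3·x, leaving -15·x^3 - 2·x^2 + 14·x + 6
  leading term -15·x^3: subtract (-15)·f(x) = -15·x^3 - 15·x - 15, leaving -2·x^2 + 29·x + 21
The degree is now < 3, so this is the remainder. Hence a · b ≡ -2·x^2 + 29·x + 21 in Q[x]/(f).

Final answer: a · b ≡ -2·x^2 + 29·x + 21 (mod f(x))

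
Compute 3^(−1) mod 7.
3^(−1) ≡ 5 (mod 7)

Apply the extended Euclidean algorithm to (7, 3), tracking rows (r, s, t) with s·7 + t·3 = r. Each division r_prev = q·r_cur + r_new produces the new row as (previous row) − q·(current row):
  row A: (7, 1, 0)   [1·7 + 0·3 = 7]
  row B: (3, 0, 1)   [0·7 + 1·3 = 3]
  7 = 2·3 + 1   → row C = row A − 2·row B = (1, 1, −2)   [check: 1·7 − 2·3 = 1]
  3 = 3·1 + 0   → remainder 0, stop. gcd = 1 (last nonzero row C).
The gcd is 1, so 3 is invertible mod 7. The last nonzero row gives 1·7 − 2·3 = 1, so t = −2. So 3^(−1) ≡ −2 ≡ 5 (mod 7). Verify: 3 · 5 = 15 ≡ 1 (mod 7). ✓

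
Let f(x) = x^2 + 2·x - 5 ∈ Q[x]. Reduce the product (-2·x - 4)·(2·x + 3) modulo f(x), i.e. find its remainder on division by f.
First multiply in Q[x] without reducing: a · b = -4·x^2 - 14·x - 12. Now divide by f(x) = x^2 + 2·x - 5, eliminating the leading term at each step:
  leading term -4·x^2: subtract (-4)·f(x) = -4·x^2 - 8·x + 20, leaving -6·x - 32
The degree is now < 2, so this is the remainder. Hence a · b ≡ -6·x - 32 in Q[x]/(f).

Final answer: a · b ≡ -6·x - 32 (mod f(x))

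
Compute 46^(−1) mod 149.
Apply the extended Euclidean algorithm to (149, 46), tracking rows (r, s, t) with s·149 + t·46 = r. Each division r_prev = q·r_cur + r_new produces the new row as (previous row) − q·(current row):
  row A: (149, 1, 0)   [1·149 + 0·46 = 149]
  row B: (46, 0, 1)   [0·149 + 1·46 = 46]
  149 = 3·46 + 11   → row C = row A − 3·row B = (11, 1, −3)   [check: 1·149 − 3·46 = 11]
  46 = 4·11 + 2   → row D = row B − 4·row C = (2, −4, 13)   [check: −4·149 + 13·46 = 2]
  11 = 5·2 + 1   → row E = row C − 5·row D = (1, 21, −68)   [check: 21·149 − 68·46 = 1]
  2 = 2·1 + 0   → remainder 0, stop. gcd = 1 (last nonzero row E).
The gcd is 1, so 46 is invertible mod 149. The last nonzero row gives 21·149 − 68·46 = 1, so t = −68. So 46^(−1) ≡ −68 ≡ 81 (mod 149). Verify: 46 · 81 = 3726 ≡ 1 (mod 149). ✓

Final answer: 46^(−1) ≡ 81 (mod 149)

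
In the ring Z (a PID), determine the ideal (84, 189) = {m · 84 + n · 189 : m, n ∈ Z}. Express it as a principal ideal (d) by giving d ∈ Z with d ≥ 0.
In the PID Z, (a, b) is generated by gcd(a, b). Compute gcd(189, 84) with the extended Euclidean algorithm, tracking rows (r, s, t) with s·189 + t·84 = r:
  row A: (189, 1, 0)   [1·189 + 0·84 = 189]
  row B: (84, 0, 1)   [0·189 + 1·84 = 84]
  189 = 2·84 + 21   → row C = row A − 2·row B = (21, 1, −2)   [check: 1·189 − 2·84 = 21]
  84 = 4·21 + 0   → remainder 0, stop. gcd = 21 (last nonzero row C).
So gcd(84, 189) = 21, with Bézout identity 1·189 − 2·84 = 21. Containment (⊇): the Bézout identity exhibits 21 as an element of (84, 189), giving (21) ⊆ (84, 189). Containment (⊆): since 21 | 84 and 21 | 189 (84 = 21·4, 189 = 21·9), every Z-linear combination of 84 and 189 is divisible by 21, so (84, 189) ⊆ (21). Therefore (84, 189) = (21), d = 21.

Final answer: (84, 189) = (21); d = 21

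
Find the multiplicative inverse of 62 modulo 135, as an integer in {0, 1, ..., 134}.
62^(−1) ≡ 98 (mod 135)

Apply the extended Euclidean algorithm to (135, 62), tracking rows (r, s, t) with s·135 + t·62 = r. Each division r_prev = q·r_cur + r_new produces the new row as (previous row) − q·(current row):
  row A: (135, 1, 0)   [1·135 + 0·62 = 135]
  row B: (62, 0, 1)   [0·135 + 1·62 = 62]
  135 = 2·62 + 11   → row C = row A − 2·row B = (11, 1, −2)   [check: 1·135 − 2·62 = 11]
  62 = 5·11 + 7   → row D = row B − 5·row C = (7, −5, 11)   [check: −5·135 + 11·62 = 7]
  11 = 1·7 + 4   → row E = row C − 1·row D = (4, 6, −13)   [check: 6·135 − 13·62 = 4]
  7 = 1·4 + 3   → row F = row D − 1·row E = (3, −11, 24)   [check: −11·135 + 24·62 = 3]
  4 = 1·3 + 1   → row G = row E − 1·row F = (1, 17, −37)   [check: 17·135 − 37·62 = 1]
  3 = 3·1 + 0   → remainder 0, stop. gcd = 1 (last nonzero row G).
The gcd is 1, so 62 is invertible mod 135. The last nonzero row gives 17·135 − 37·62 = 1, so t = −37. So 62^(−1) ≡ −37 ≡ 98 (mod 135). Verify: 62 · 98 = 6076 ≡ 1 (mod 135). ✓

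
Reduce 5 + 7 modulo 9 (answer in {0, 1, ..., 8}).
3

Both summands are already reduced mod 9. 5 + 7 = 12; 12 = 1·9 + 3, so (5 + 7) mod 9 = 3.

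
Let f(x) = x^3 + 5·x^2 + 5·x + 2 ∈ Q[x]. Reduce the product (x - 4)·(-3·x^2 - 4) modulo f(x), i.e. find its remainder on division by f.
First multiply in Q[x] without reducing: a · b = -3·x^3 + 12·x^2 - 4·x + 16. Now divide by f(x) = x^3 + 5·x^2 + 5·x + 2, eliminating the leading term at each step:
  leading term -3·x^3: subtract (-3)·f(x) = -3·x^3 - 15·x^2 - 15·x - 6, leaving 27·x^2 + 11·x + 22
The degree is now < 3, so this is the remainder. Hence a · b ≡ 27·x^2 + 11·x + 22 in Q[x]/(f).

Final answer: a · b ≡ 27·x^2 + 11·x + 22 (mod f(x))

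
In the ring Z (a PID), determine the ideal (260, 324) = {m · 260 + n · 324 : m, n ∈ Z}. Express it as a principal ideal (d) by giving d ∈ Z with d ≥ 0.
(260, 324) = (4); d = 4

In the PID Z, (a, b) is generated by gcd(a, b). Compute gcd(324, 260) with the extended Euclidean algorithm, tracking rows (r, s, t) with s·324 + t·260 = r:
  row A: (324, 1, 0)   [1·324 + 0·260 = 324]
  row B: (260, 0, 1)   [0·324 + 1·260 = 260]
  324 = 1·260 + 64   → row C = row A − 1·row B = (64, 1, −1)   [check: 1·324 − 1·260 = 64]
  260 = 4·64 + 4   → row D = row B − 4·row C = (4, −4, 5)   [check: −4·324 + 5·260 = 4]
  64 = 16·4 + 0   → remainder 0, stop. gcd = 4 (last nonzero row D).
So gcd(260, 324) = 4, with Bézout identity −4·324 + 5·260 = 4. Containment (⊇): the Bézout identity exhibits 4 as an element of (260, 324), giving (4) ⊆ (260, 324). Containment (⊆): since 4 | 260 and 4 | 324 (260 = 4·65, 324 = 4·81), every Z-linear combination of 260 and 324 is divisible by 4, so (260, 324) ⊆ (4). Therefore (260, 324) = (4), d = 4.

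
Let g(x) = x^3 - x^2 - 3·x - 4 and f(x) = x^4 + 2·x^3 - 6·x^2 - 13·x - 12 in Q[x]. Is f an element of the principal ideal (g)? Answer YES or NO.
YES

In Q[x] the ideal (g) consists of all multiples of g, so f ∈ (g) iff g | f, i.e. iff the remainder of f on division by g is 0. Divide f by g (g is monic, so eliminate the leading term of the running remainder at each step):
  leading term x^4: subtract (x)·g(x) = x^4 - x^3 - 3·x^2 - 4·x, leaving 3·x^3 - 3·x^2 - 9·x - 12
  leading term 3·x^3: subtract (3)·g(x) = 3·x^3 - 3·x^2 - 9·x - 12, leaving 0
The remainder is 0, so f(x) = g(x) · h(x) with h(x) = x + 3. Hence g | f, i.e. f ∈ (g).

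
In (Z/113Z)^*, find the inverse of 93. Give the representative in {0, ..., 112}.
93^(−1) ≡ 96 (mod 113)

Apply the extended Euclidean algorithm to (113, 93), tracking rows (r, s, t) with s·113 + t·93 = r. Each division r_prev = q·r_cur + r_new produces the new row as (previous row) − q·(current row):
  row A: (113, 1, 0)   [1·113 + 0·93 = 113]
  row B: (93, 0, 1)   [0·113 + 1·93 = 93]
  113 = 1·93 + 20   → row C = row A − 1·row B = (20, 1, −1)   [check: 1·113 − 1·93 = 20]
  93 = 4·20 + 13   → row D = row B − 4·row C = (13, −4, 5)   [check: −4·113 + 5·93 = 13]
  20 = 1·13 + 7   → row E = row C − 1·row D = (7, 5, −6)   [check: 5·113 − 6·93 = 7]
  13 = 1·7 + 6   → row F = row D − 1·row E = (6, −9, 11)   [check: −9·113 + 11·93 = 6]
  7 = 1·6 + 1   → row G = row E − 1·row F = (1, 14, −17)   [check: 14·113 − 17·93 = 1]
  6 = 6·1 + 0   → remainder 0, stop. gcd = 1 (last nonzero row G).
The gcd is 1, so 93 is invertible mod 113. The last nonzero row gives 14·113 − 17·93 = 1, so t = −17. So 93^(−1) ≡ −17 ≡ 96 (mod 113). Verify: 93 · 96 = 8928 ≡ 1 (mod 113). ✓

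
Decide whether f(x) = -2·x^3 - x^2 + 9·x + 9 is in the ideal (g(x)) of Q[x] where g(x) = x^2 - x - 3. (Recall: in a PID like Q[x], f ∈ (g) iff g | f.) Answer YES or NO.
YES

In Q[x] the ideal (g) consists of all multiples of g, so f ∈ (g) iff g | f, i.e. iff the remainder of f on division by g is 0. Divide f by g (g is monic, so eliminate the leading term of the running remainder at each step):
  leading term -2·x^3: subtract (-2·x)·g(x) = -2·x^3 + 2·x^2 + 6·x, leaving -3·x^2 + 3·x + 9
  leading term -3·x^2: subtract (-3)·g(x) = -3·x^2 + 3·x + 9, leaving 0
The remainder is 0, so f(x) = g(x) · h(x) with h(x) = -2·x - 3. Hence g | f, i.e. f ∈ (g).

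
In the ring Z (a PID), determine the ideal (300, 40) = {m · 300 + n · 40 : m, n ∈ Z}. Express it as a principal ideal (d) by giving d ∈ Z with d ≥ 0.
(300, 40) = (20); d = 20

In the PID Z, (a, b) is generated by gcd(a, b). Compute gcd(300, 40) with the extended Euclidean algorithm, tracking rows (r, s, t) with s·300 + t·40 = r:
  row A: (300, 1, 0)   [1·300 + 0·40 = 300]
  row B: (40, 0, 1)   [0·300 + 1·40 = 40]
  300 = 7·40 + 20   → row C = row A − 7·row B = (20, 1, −7)   [check: 1·300 − 7·40 = 20]
  40 = 2·20 + 0   → remainder 0, stop. gcd = 20 (last nonzero row C).
So gcd(300, 40) = 20, with Bézout identity 1·300 − 7·40 = 20. Containment (⊇): the Bézout identity exhibits 20 as an element of (300, 40), giving (20) ⊆ (300, 40). Containment (⊆): since 20 | 300 and 20 | 40 (300 = 20·15, 40 = 20·2), every Z-linear combination of 300 and 40 is divisible by 20, so (300, 40) ⊆ (20). Therefore (300, 40) = (20), d = 20.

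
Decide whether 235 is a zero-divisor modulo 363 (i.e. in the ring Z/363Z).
NO

gcd(235, 363) = 1, so 235 is a unit in Z/363Z (it has a multiplicative inverse). A unit cannot be a zero-divisor: if 235·b ≡ 0 then multiplying both sides by 235^(−1) gives b ≡ 0. So 235 is not a zero-divisor.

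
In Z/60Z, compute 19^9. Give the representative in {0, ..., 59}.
Use repeated squaring. Binary(9) = 1001. Walk through the bits of the exponent 9 left-to-right: at each bit after the leading one, square the running value, then multiply by 19 if the bit is 1 (always reducing mod 60):
  bit 1 = 1 (leading): start with 19.
  bit 2 = 0: square 19^2 = 361 ≡ 1 (mod 60).
  bit 3 = 0: square 1^2 = 1 (mod 60).
  bit 4 = 1: square 1^2 = 1; bit is 1, so multiply 1·19 = 19 (mod 60).
Final value: 19^9 ≡ 19 (mod 60).

Final answer: 19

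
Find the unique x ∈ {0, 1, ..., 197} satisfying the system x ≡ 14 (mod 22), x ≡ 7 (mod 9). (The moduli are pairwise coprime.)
The moduli 22, 9 are pairwise coprime, so by the CRT there is a unique solution mod 22·9 = 198.
Solve by successive substitution. Start with x ≡ 14 (mod 22).
  Combine with x ≡ 7 (mod 9): write x = 14 + 22·t and require 14 + 22·t ≡ 7 (mod 9), i.e. 22·t ≡ 7 − 14 ≡ 2 (mod 9). Since 22^(−1) ≡ 7 (mod 9) (22 ≡ 4 (mod 9)), t ≡ 7·2 ≡ 5 (mod 9). So x ≡ 14 + 22·5 = 124 (mod 198).
Unique solution in [0, 198): x = 124.

Final answer: x ≡ 124 (mod 198); the representative in [0, 198) is 124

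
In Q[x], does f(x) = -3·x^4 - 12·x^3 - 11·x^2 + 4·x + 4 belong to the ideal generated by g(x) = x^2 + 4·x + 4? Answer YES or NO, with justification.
YES

In Q[x] the ideal (g) consists of all multiples of g, so f ∈ (g) iff g | f, i.e. iff the remainder of f on division by g is 0. Divide f by g (g is monic, so eliminate the leading term of the running remainder at each step):
  leading term -3·x^4: subtract (-3·x^2)·g(x) = -3·x^4 - 12·x^3 - 12·x^2, leaving x^2 + 4·x + 4
  leading term x^2: subtract (1)·g(x) = x^2 + 4·x + 4, leaving 0
The remainder is 0, so f(x) = g(x) · h(x) with h(x) = 1 - 3·x^2. Hence g | f, i.e. f ∈ (g).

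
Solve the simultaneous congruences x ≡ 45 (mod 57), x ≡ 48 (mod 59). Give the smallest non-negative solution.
The moduli 57, 59 are pairwise coprime, so by the CRT there is a unique solution mod 57·59 = 3363.
Solve by successive substitution. Start with x ≡ 45 (mod 57).
  Combine with x ≡ 48 (mod 59): write x = 45 + 57·t and require 45 + 57·t ≡ 48 (mod 59), i.e. 57·t ≡ 48 − 45 ≡ 3 (mod 59). Since 57^(−1) ≡ 29 (mod 59), t ≡ 29·3 ≡ 28 (mod 59). So x ≡ 45 + 57·28 = 1641 (mod 3363).
Unique solution in [0, 3363): x = 1641.

Final answer: x ≡ 1641 (mod 3363); the representative in [0, 3363) is 1641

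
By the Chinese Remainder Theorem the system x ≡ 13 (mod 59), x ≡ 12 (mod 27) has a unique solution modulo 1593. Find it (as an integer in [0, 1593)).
The moduli 59, 27 are pairwise coprime, so by the CRT there is a unique solution mod 59·27 = 1593.
Solve by successive substitution. Start with x ≡ 13 (mod 59).
  Combine with x ≡ 12 (mod 27): write x = 13 + 59·t and require 13 + 59·t ≡ 12 (mod 27), i.e. 59·t ≡ 12 − 13 ≡ 26 (mod 27). Since 59^(−1) ≡ 11 (mod 27) (59 ≡ 5 (mod 27)), t ≡ 11·26 ≡ 16 (mod 27). So x ≡ 13 + 59·16 = 957 (mod 1593).
Unique solution in [0, 1593): x = 957.

Final answer: x ≡ 957 (mod 1593); the representative in [0, 1593) is 957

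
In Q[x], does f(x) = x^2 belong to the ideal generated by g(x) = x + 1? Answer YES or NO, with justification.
NO

In Q[x] the ideal (g) consists of all multiples of g, so f ∈ (g) iff g | f, i.e. iff the remainder of f on division by g is 0. Divide f by g (g is monic, so eliminate the leading term of the running remainder at each step):
  leading term x^2: subtract (x)·g(x) = x^2 + x, leaving -x
  leading term -x: subtract (-1)·g(x) = -x - 1, leaving 1
The remainder r(x) = 1 ≠ 0 (and deg r < deg g), so g ∤ f, i.e. f ∉ (g).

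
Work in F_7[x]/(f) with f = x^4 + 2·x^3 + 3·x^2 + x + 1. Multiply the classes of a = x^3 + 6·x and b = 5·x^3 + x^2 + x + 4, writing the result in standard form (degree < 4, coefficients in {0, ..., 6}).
Multiply as integer polynomials: a · b = 5·x^6 + x^5 + 31·x^4 + 10·x^3 + 6·x^2 + 24·x. Reducing coefficients mod 7: a · b ≡ 5·x^6 + x^5 + 3·x^4 + 3·x^3 + 6·x^2 + 3·x. Now divide by f(x) = x^4 + 2·x^3 + 3·x^2 + x + 1 in F_7[x], eliminating the leading term at each step:
  leading term 5·x^6: subtract (5·x^2)·f(x) = 5·x^6 + 3·x^5 + x^4 + 5·x^3 + 5·x^2, leaving 5·x^5 + 2·x^4 + 5·x^3 + x^2 + 3·x (coefficients mod 7)
  leading term 5·x^5: subtract (5·x)·f(x) = 5·x^5 + 3·x^4 + x^3 + 5·x^2 + 5·x, leaving 6·x^4 + 4·x^3 + 3·x^2 + 5·x (coefficients mod 7)
  leading term 6·x^4: subtract (6)·f(x) = 6·x^4 + 5·x^3 + 4·x^2 + 6·x + 6, leaving 6·x^3 + 6·x^2 + 6·x + 1 (coefficients mod 7)
The degree is now < 4, so this is the remainder. Hence a · b ≡ 6·x^3 + 6·x^2 + 6·x + 1 in F_7[x]/(f).

Final answer: a · b ≡ 6·x^3 + 6·x^2 + 6·x + 1 (mod f(x))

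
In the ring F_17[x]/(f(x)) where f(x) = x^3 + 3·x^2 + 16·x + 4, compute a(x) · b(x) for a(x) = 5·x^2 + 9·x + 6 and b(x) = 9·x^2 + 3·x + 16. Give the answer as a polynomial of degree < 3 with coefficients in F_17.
Multiply as integer polynomials: a · b = 45·x^4 + 96·x^3 + 161·x^2 + 162·x + 96. Reducing coefficients mod 17: a · b ≡ 11·x^4 + 11·x^3 + 8·x^2 + 9·x + 11. Now divide by f(x) = x^3 + 3·x^2 + 16·x + 4 in F_17[x], eliminating the leading term at each step:
  leading term 11·x^4: subtract (11·x)·f(x) = 11·x^4 + 16·x^3 + 6·x^2 + 10·x, leaving 12·x^3 + 2·x^2 + 16·x + 11 (coefficients mod 17)
  leading term 12·x^3: subtract (12)·f(x) = 12·x^3 + 2·x^2 + 5·x + 14, leaving 11·x + 14 (coefficients mod 17)
The degree is now < 3, so this is the remainder. Hence a · b ≡ 11·x + 14 in F_17[x]/(f).

Final answer: a · b ≡ 11·x + 14 (mod f(x))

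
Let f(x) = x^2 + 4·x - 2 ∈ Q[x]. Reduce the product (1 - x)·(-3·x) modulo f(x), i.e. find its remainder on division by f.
First multiply in Q[x] without reducing: a · b = 3·x^2 - 3·x. Now divide by f(x) = x^2 + 4·x - 2, eliminating the leading term at each step:
  leading term 3·x^2: subtract (3)·f(x) = 3·x^2 + 12·x - 6, leaving 6 - 15·x
The degree is now < 2, so this is the remainder. Hence a · b ≡ 6 - 15·x in Q[x]/(f).

Final answer: a · b ≡ 6 - 15·x (mod f(x))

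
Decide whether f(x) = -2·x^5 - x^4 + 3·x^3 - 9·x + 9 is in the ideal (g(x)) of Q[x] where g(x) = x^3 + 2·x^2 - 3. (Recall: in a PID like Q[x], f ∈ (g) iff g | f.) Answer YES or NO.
YES

In Q[x] the ideal (g) consists of all multiples of g, so f ∈ (g) iff g | f, i.e. iff the remainder of f on division by g is 0. Divide f by g (g is monic, so eliminate the leading term of the running remainder at each step):
  leading term -2·x^5: subtract (-2·x^2)·g(x) = -2·x^5 - 4·x^4 + 6·x^2, leaving 3·x^4 + 3·x^3 - 6·x^2 - 9·x + 9
  leading term 3·x^4: subtract (3·x)·g(x) = 3·x^4 + 6·x^3 - 9·x, leaving -3·x^3 - 6·x^2 + 9
  leading term -3·x^3: subtract (-3)·g(x) = -3·x^3 - 6·x^2 + 9, leaving 0
The remainder is 0, so f(x) = g(x) · h(x) with h(x) = -2·x^2 + 3·x - 3. Hence g | f, i.e. f ∈ (g).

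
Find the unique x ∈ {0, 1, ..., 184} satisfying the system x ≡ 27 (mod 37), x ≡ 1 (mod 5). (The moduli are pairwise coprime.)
x ≡ 101 (mod 185); the representative in [0, 185) is 101

The moduli 37, 5 are pairwise coprime, so by the CRT there is a unique solution mod 37·5 = 185.
Solve by successive substitution. Start with x ≡ 27 (mod 37).
  Combine with x ≡ 1 (mod 5): write x = 27 + 37·t and require 27 + 37·t ≡ 1 (mod 5), i.e. 37·t ≡ 1 − 27 ≡ 4 (mod 5). Since 37^(−1) ≡ 3 (mod 5) (37 ≡ 2 (mod 5)), t ≡ 3·4 ≡ 2 (mod 5). So x ≡ 27 + 37·2 = 101 (mod 185).
Unique solution in [0, 185): x = 101.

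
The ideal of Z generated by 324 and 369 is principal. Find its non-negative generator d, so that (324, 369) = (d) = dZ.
In the PID Z, (a, b) is generated by gcd(a, b). Compute gcd(369, 324) with the extended Euclidean algorithm, tracking rows (r, s, t) with s·369 + t·324 = r:
  row A: (369, 1, 0)   [1·369 + 0·324 = 369]
  row B: (324, 0, 1)   [0·369 + 1·324 = 324]
  369 = 1·324 + 45   → row C = row A − 1·row B = (45, 1, −1)   [check: 1·369 − 1·324 = 45]
  324 = 7·45 + 9   → row D = row B − 7·row C = (9, −7, 8)   [check: −7·369 + 8·324 = 9]
  45 = 5·9 + 0   → remainder 0, stop. gcd = 9 (last nonzero row D).
So gcd(324, 369) = 9, with Bézout identity −7·369 + 8·324 = 9. Containment (⊇): the Bézout identity exhibits 9 as an element of (324, 369), giving (9) ⊆ (324, 369). Containment (⊆): since 9 | 324 and 9 | 369 (324 = 9·36, 369 = 9·41), every Z-linear combination of 324 and 369 is divisible by 9, so (324, 369) ⊆ (9). Therefore (324, 369) = (9), d = 9.

Final answer: (324, 369) = (9); d = 9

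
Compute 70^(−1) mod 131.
Apply the extended Euclidean algorithm to (131, 70), tracking rows (r, s, t) with s·131 + t·70 = r. Each division r_prev = q·r_cur + r_new produces the new row as (previous row) − q·(current row):
  row A: (131, 1, 0)   [1·131 + 0·70 = 131]
  row B: (70, 0, 1)   [0·131 + 1·70 = 70]
  131 = 1·70 + 61   → row C = row A − 1·row B = (61, 1, −1)   [check: 1·131 − 1·70 = 61]
  70 = 1·61 + 9   → row D = row B − 1·row C = (9, −1, 2)   [check: −1·131 + 2·70 = 9]
  61 = 6·9 + 7   → row E = row C − 6·row D = (7, 7, −13)   [check: 7·131 − 13·70 = 7]
  9 = 1·7 + 2   → row F = row D − 1·row E = (2, −8, 15)   [check: −8·131 + 15·70 = 2]
  7 = 3·2 + 1   → row G = row E − 3·row F = (1, 31, −58)   [check: 31·131 − 58·70 = 1]
  2 = 2·1 + 0   → remainder 0, stop. gcd = 1 (last nonzero row G).
The gcd is 1, so 70 is invertible mod 131. The last nonzero row gives 31·131 − 58·70 = 1, so t = −58. So 70^(−1) ≡ −58 ≡ 73 (mod 131). Verify: 70 · 73 = 5110 ≡ 1 (mod 131). ✓

Final answer: 70^(−1) ≡ 73 (mod 131)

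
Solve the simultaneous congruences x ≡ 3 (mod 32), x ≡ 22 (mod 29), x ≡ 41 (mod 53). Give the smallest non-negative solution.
The moduli 32, 29, 53 are pairwise coprime, so by the CRT there is a unique solution mod 32·29·53 = 49184.
Solve by successive substitution. Start with x ≡ 3 (mod 32).
  Combine with x ≡ 22 (mod 29): write x = 3 + 32·t and require 3 + 32·t ≡ 22 (mod 29), i.e. 32·t ≡ 22 − 3 ≡ 19 (mod 29). Since 32^(−1) ≡ 10 (mod 29) (32 ≡ 3 (mod 29)), t ≡ 10·19 ≡ 16 (mod 29). So x ≡ 3 + 32·16 = 515 (mod 928).
  Combine with x ≡ 41 (mod 53): write x = 515 + 928·t and require 515 + 928·t ≡ 41 (mod 53), i.e. 928·t ≡ 41 − 515 ≡ 3 (mod 53). Since 928^(−1) ≡ 2 (mod 53) (928 ≡ 27 (mod 53)), t ≡ 2·3 ≡ 6 (mod 53). So x ≡ 515 + 928·6 = 6083 (mod 49184).
Unique solution in [0, 49184): x = 6083.

Final answer: x ≡ 6083 (mod 49184); the representative in [0, 49184) is 6083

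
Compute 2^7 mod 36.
20

Use repeated squaring. Binary(7) = 111. Walk through the bits of the exponent 7 left-to-right: at each bit after the leading one, square the running value, then multiply by 2 if the bit is 1 (always reducing mod 36):
  bit 1 = 1 (leading): start with 2.
  bit 2 = 1: square 2^2 = 4; bit is 1, so multiply 4·2 = 8 (mod 36).
  bit 3 = 1: square 8^2 = 64 ≡ 28; bit is 1, so multiply 28·2 = 56 ≡ 20 (mod 36).
Final value: 2^7 ≡ 20 (mod 36).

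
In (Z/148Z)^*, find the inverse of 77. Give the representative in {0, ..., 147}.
77^(−1) ≡ 25 (mod 148)

Apply the extended Euclidean algorithm to (148, 77), tracking rows (r, s, t) with s·148 + t·77 = r. Each division r_prev = q·r_cur + r_new produces the new row as (previous row) − q·(current row):
  row A: (148, 1, 0)   [1·148 + 0·77 = 148]
  row B: (77, 0, 1)   [0·148 + 1·77 = 77]
  148 = 1·77 + 71   → row C = row A − 1·row B = (71, 1, −1)   [check: 1·148 − 1·77 = 71]
  77 = 1·71 + 6   → row D = row B − 1·row C = (6, −1, 2)   [check: −1·148 + 2·77 = 6]
  71 = 11·6 + 5   → row E = row C − 11·row D = (5, 12, −23)   [check: 12·148 − 23·77 = 5]
  6 = 1·5 + 1   → row F = row D − 1·row E = (1, −13, 25)   [check: −13·148 + 25·77 = 1]
  5 = 5·1 + 0   → remainder 0, stop. gcd = 1 (last nonzero row F).
The gcd is 1, so 77 is invertible mod 148. The last nonzero row gives −13·148 + 25·77 = 1, so t = 25. So 77^(−1) ≡ 25 (mod 148). Verify: 77 · 25 = 1925 ≡ 1 (mod 148). ✓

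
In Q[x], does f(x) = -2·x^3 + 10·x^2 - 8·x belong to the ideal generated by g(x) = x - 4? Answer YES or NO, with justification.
YES

In Q[x] the ideal (g) consists of all multiples of g, so f ∈ (g) iff g | f, i.e. iff the remainder of f on division by g is 0. Divide f by g (g is monic, so eliminate the leading term of the running remainder at each step):
  leading term -2·x^3: subtract (-2·x^2)·g(x) = -2·x^3 + 8·x^2, leaving 2·x^2 - 8·x
  leading term 2·x^2: subtract (2·x)·g(x) = 2·x^2 - 8·x, leaving 0
The remainder is 0, so f(x) = g(x) · h(x) with h(x) = -2·x^2 + 2·x. Hence g | f, i.e. f ∈ (g).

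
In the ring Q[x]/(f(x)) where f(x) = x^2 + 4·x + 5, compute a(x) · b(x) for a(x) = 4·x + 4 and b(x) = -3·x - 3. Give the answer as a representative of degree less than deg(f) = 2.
a · b ≡ 24·x + 48 (mod f(x))

First multiply in Q[x] without reducing: a · b = -12·x^2 - 24·x - 12. Now divide by f(x) = x^2 + 4·x + 5, eliminating the leading term at each step:
  leading term -12·x^2: subtract (-12)·f(x) = -12·x^2 - 48·x - 60, leaving 24·x + 48
The degree is now < 2, so this is the remainder. Hence a · b ≡ 24·x + 48 in Q[x]/(f).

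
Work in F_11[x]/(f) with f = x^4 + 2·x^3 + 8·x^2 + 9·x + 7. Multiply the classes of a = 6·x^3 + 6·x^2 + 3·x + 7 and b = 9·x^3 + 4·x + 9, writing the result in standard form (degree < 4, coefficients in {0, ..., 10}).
Multiply as integer polynomials: a · b = 54·x^6 + 54·x^5 + 51·x^4 + 141·x^3 + 66·x^2 + 55·x + 63. Reducing coefficients mod 11: a · b ≡ 10·x^6 + 10·x^5 + 7·x^4 + 9·x^3 + 8. Now divide by f(x) = x^4 + 2·x^3 + 8·x^2 + 9·x + 7 in F_11[x], eliminating the leading term at each step:
  leading term 10·x^6: subtract (10·x^2)·f(x) = 10·x^6 + 9·x^5 + 3·x^4 + 2·x^3 + 4·x^2, leaving x^5 + 4·x^4 + 7·x^3 + 7·x^2 + 8 (coefficients mod 11)
  leading term x^5: subtract (x)·f(x) = x^5 + 2·x^4 + 8·x^3 + 9·x^2 + 7·x, leaving 2·x^4 + 10·x^3 + 9·x^2 + 4·x + 8 (coefficients mod 11)
  leading term 2·x^4: subtract (2)·f(x) = 2·x^4 + 4·x^3 + 5·x^2 + 7·x + 3, leaving 6·x^3 + 4·x^2 + 8·x + 5 (coefficients mod 11)
The degree is now < 4, so this is the remainder. Hence a · b ≡ 6·x^3 + 4·x^2 + 8·x + 5 in F_11[x]/(f).

Final answer: a · b ≡ 6·x^3 + 4·x^2 + 8·x + 5 (mod f(x))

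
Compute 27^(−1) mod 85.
27^(−1) ≡ 63 (mod 85)

Apply the extended Euclidean algorithm to (85, 27), tracking rows (r, s, t) with s·85 + t·27 = r. Each division r_prev = q·r_cur + r_new produces the new row as (previous row) − q·(current row):
  row A: (85, 1, 0)   [1·85 + 0·27 = 85]
  row B: (27, 0, 1)   [0·85 + 1·27 = 27]
  85 = 3·27 + 4   → row C = row A − 3·row B = (4, 1, −3)   [check: 1·85 − 3·27 = 4]
  27 = 6·4 + 3   → row D = row B − 6·row C = (3, −6, 19)   [check: −6·85 + 19·27 = 3]
  4 = 1·3 + 1   → row E = row C − 1·row D = (1, 7, −22)   [check: 7·85 − 22·27 = 1]
  3 = 3·1 + 0   → remainder 0, stop. gcd = 1 (last nonzero row E).
The gcd is 1, so 27 is invertible mod 85. The last nonzero row gives 7·85 − 22·27 = 1, so t = −22. So 27^(−1) ≡ −22 ≡ 63 (mod 85). Verify: 27 · 63 = 1701 ≡ 1 (mod 85). ✓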